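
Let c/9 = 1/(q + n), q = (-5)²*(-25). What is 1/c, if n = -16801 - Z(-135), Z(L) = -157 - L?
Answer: -17404/9 ≈ -1933.8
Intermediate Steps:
n = -16779 (n = -16801 - (-157 - 1*(-135)) = -16801 - (-157 + 135) = -16801 - 1*(-22) = -16801 + 22 = -16779)
q = -625 (q = 25*(-25) = -625)
c = -9/17404 (c = 9/(-625 - 16779) = 9/(-17404) = 9*(-1/17404) = -9/17404 ≈ -0.00051712)
1/c = 1/(-9/17404) = -17404/9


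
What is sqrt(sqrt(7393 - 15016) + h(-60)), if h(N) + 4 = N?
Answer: sqrt(-64 + 33*I*sqrt(7)) ≈ 4.7039 + 9.2805*I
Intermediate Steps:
h(N) = -4 + N
sqrt(sqrt(7393 - 15016) + h(-60)) = sqrt(sqrt(7393 - 15016) + (-4 - 60)) = sqrt(sqrt(-7623) - 64) = sqrt(33*I*sqrt(7) - 64) = sqrt(-64 + 33*I*sqrt(7))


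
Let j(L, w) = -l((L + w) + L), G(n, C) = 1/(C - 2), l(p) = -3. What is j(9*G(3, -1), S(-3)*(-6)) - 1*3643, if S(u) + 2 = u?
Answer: -3640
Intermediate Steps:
S(u) = -2 + u
G(n, C) = 1/(-2 + C)
j(L, w) = 3 (j(L, w) = -1*(-3) = 3)
j(9*G(3, -1), S(-3)*(-6)) - 1*3643 = 3 - 1*3643 = 3 - 3643 = -3640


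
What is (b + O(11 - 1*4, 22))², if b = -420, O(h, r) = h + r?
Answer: 152881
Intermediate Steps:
(b + O(11 - 1*4, 22))² = (-420 + ((11 - 1*4) + 22))² = (-420 + ((11 - 4) + 22))² = (-420 + (7 + 22))² = (-420 + 29)² = (-391)² = 152881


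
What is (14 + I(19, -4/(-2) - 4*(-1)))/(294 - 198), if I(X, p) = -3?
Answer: 11/96 ≈ 0.11458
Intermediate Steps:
(14 + I(19, -4/(-2) - 4*(-1)))/(294 - 198) = (14 - 3)/(294 - 198) = 11/96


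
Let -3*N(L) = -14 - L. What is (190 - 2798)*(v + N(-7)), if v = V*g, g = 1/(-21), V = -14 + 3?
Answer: -52160/7 ≈ -7451.4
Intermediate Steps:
N(L) = 14/3 + L/3 (N(L) = -(-14 - L)/3 = 14/3 + L/3)
V = -11
g = -1/21 ≈ -0.047619
v = 11/21 (v = -11*(-1/21) = 11/21 ≈ 0.52381)
(190 - 2798)*(v + N(-7)) = (190 - 2798)*(11/21 + (14/3 + (1/3)*(-7))) = -2608*(11/21 + (14/3 - 7/3)) = -2608*(11/21 + 7/3) = -2608*20/7 = -52160/7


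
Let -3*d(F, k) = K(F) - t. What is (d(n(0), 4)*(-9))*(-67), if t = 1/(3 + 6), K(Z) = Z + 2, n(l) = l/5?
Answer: -1139/3 ≈ -379.67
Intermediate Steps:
n(l) = l/5 (n(l) = l*(⅕) = l/5)
K(Z) = 2 + Z
t = ⅑ (t = 1/9 = ⅑ ≈ 0.11111)
d(F, k) = -17/27 - F/3 (d(F, k) = -((2 + F) - 1*⅑)/3 = -((2 + F) - ⅑)/3 = -(17/9 + F)/3 = -17/27 - F/3)
(d(n(0), 4)*(-9))*(-67) = ((-17/27 - 0/15)*(-9))*(-67) = ((-17/27 - ⅓*0)*(-9))*(-67) = ((-17/27 + 0)*(-9))*(-67) = -17/27*(-9)*(-67) = (17/3)*(-67) = -1139/3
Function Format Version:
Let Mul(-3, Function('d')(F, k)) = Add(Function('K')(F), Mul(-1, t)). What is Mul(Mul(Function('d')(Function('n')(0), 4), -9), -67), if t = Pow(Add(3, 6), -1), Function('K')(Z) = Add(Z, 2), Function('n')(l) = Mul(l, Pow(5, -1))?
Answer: Rational(-1139, 3) ≈ -379.67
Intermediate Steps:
Function('n')(l) = Mul(Rational(1, 5), l) (Function('n')(l) = Mul(l, Rational(1, 5)) = Mul(Rational(1, 5), l))
Function('K')(Z) = Add(2, Z)
t = Rational(1, 9) (t = Pow(9, -1) = Rational(1, 9) ≈ 0.11111)
Function('d')(F, k) = Add(Rational(-17, 27), Mul(Rational(-1, 3), F)) (Function('d')(F, k) = Mul(Rational(-1, 3), Add(Add(2, F), Mul(-1, Rational(1, 9)))) = Mul(Rational(-1, 3), Add(Add(2, F), Rational(-1, 9))) = Mul(Rational(-1, 3), Add(Rational(17, 9), F)) = Add(Rational(-17, 27), Mul(Rational(-1, 3), F)))
Mul(Mul(Function('d')(Function('n')(0), 4), -9), -67) = Mul(Mul(Add(Rational(-17, 27), Mul(Rational(-1, 3), Mul(Rational(1, 5), 0))), -9), -67) = Mul(Mul(Add(Rational(-17, 27), Mul(Rational(-1, 3), 0)), -9), -67) = Mul(Mul(Add(Rational(-17, 27), 0), -9), -67) = Mul(Mul(Rational(-17, 27), -9), -67) = Mul(Rational(17, 3), -67) = Rational(-1139, 3)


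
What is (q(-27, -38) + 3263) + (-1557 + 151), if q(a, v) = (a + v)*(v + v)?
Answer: 6797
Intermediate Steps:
q(a, v) = 2*v*(a + v) (q(a, v) = (a + v)*(2*v) = 2*v*(a + v))
(q(-27, -38) + 3263) + (-1557 + 151) = (2*(-38)*(-27 - 38) + 3263) + (-1557 + 151) = (2*(-38)*(-65) + 3263) - 1406 = (4940 + 3263) - 1406 = 8203 - 1406 = 6797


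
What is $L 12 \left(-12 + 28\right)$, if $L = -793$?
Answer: $-152256$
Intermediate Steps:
$L 12 \left(-12 + 28\right) = - 793 \cdot 12 \left(-12 + 28\right) = - 793 \cdot 12 \cdot 16 = \left(-793\right) 192 = -152256$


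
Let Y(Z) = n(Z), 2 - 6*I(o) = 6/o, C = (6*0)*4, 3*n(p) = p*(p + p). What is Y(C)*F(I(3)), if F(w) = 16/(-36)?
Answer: 0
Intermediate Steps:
n(p) = 2*p²/3 (n(p) = (p*(p + p))/3 = (p*(2*p))/3 = (2*p²)/3 = 2*p²/3)
C = 0 (C = 0*4 = 0)
I(o) = ⅓ - 1/o
Y(Z) = 2*Z²/3
F(w) = -4/9 (F(w) = 16*(-1/36) = -4/9)
Y(C)*F(I(3)) = ((⅔)*0²)*(-4/9) = ((⅔)*0)*(-4/9) = 0*(-4/9) = 0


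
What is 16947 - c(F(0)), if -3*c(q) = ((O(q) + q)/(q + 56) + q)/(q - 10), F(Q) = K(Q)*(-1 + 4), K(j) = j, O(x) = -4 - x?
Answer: 7117741/420 ≈ 16947.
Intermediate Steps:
F(Q) = 3*Q (F(Q) = Q*(-1 + 4) = Q*3 = 3*Q)
c(q) = -(q - 4/(56 + q))/(3*(-10 + q)) (c(q) = -(((-4 - q) + q)/(q + 56) + q)/(3*(q - 10)) = -(-4/(56 + q) + q)/(3*(-10 + q)) = -(q - 4/(56 + q))/(3*(-10 + q)))
16947 - c(F(0)) = 16947 - (4 - (3*0)**2 - 168*0)/(3*(-560 + (3*0)**2 + 46*(3*0))) = 16947 - (4 - 1*0**2 - 56*0)/(3*(-560 + 0**2 + 46*0)) = 16947 - (4 - 1*0 + 0)/(3*(-560 + 0 + 0)) = 16947 - (4 + 0 + 0)/(3*(-560)) = 16947 - (-1)*4/(3*560) = 16947 - 1*(-1/420) = 16947 + 1/420 = 7117741/420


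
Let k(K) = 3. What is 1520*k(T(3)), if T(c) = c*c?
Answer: 4560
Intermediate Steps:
T(c) = c**2
1520*k(T(3)) = 1520*3 = 4560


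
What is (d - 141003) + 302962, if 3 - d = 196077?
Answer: -34115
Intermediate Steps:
d = -196074 (d = 3 - 1*196077 = 3 - 196077 = -196074)
(d - 141003) + 302962 = (-196074 - 141003) + 302962 = -337077 + 302962 = -34115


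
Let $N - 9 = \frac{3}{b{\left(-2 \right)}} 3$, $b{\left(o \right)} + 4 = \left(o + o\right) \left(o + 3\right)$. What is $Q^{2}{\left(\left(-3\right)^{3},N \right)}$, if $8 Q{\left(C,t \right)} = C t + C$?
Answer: $\frac{3674889}{4096} \approx 897.19$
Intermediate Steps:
$b{\left(o \right)} = -4 + 2 o \left(3 + o\right)$ ($b{\left(o \right)} = -4 + \left(o + o\right) \left(o + 3\right) = -4 + 2 o \left(3 + o\right)$)
$N = \frac{63}{8}$ ($N = 9 + \frac{3}{-4 + 2 \left(-2\right)^{2} + 6 \left(-2\right)} 3 = 9 + \frac{3}{-4 + 2 \cdot 4 - 12} \cdot 3 = 9 + \frac{3}{-4 + 8 - 12} \cdot 3 = 9 + \frac{3}{-8} \cdot 3 = 9 + 3 \left(- \frac{1}{8}\right) 3 = 9 - \frac{9}{8} = \frac{63}{8} \approx 7.875$)
$Q{\left(C,t \right)} = \frac{C}{8} + \frac{C t}{8}$ ($Q{\left(C,t \right)} = \frac{C t + C}{8} = \frac{C + C t}{8} = \frac{C}{8} + \frac{C t}{8}$)
$Q^{2}{\left(\left(-3\right)^{3},N \right)} = \left(\frac{\left(-3\right)^{3} \left(1 + \frac{63}{8}\right)}{8}\right)^{2} = \left(\frac{1}{8} \left(-27\right) \frac{71}{8}\right)^{2} = \left(- \frac{1917}{64}\right)^{2} = \frac{3674889}{4096}$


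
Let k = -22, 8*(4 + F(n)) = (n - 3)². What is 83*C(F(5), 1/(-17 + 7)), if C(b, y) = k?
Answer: -1826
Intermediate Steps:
F(n) = -4 + (-3 + n)²/8 (F(n) = -4 + (n - 3)²/8 = -4 + (-3 + n)²/8)
C(b, y) = -22
83*C(F(5), 1/(-17 + 7)) = 83*(-22) = -1826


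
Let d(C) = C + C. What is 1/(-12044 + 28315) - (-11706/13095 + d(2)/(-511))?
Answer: 32729427037/36292709565 ≈ 0.90182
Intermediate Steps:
d(C) = 2*C
1/(-12044 + 28315) - (-11706/13095 + d(2)/(-511)) = 1/(-12044 + 28315) - (-11706/13095 + (2*2)/(-511)) = 1/16271 - (-11706*1/13095 + 4*(-1/511)) = 1/16271 - (-3902/4365 - 4/511) = 1/16271 - 1*(-2011382/2230515) = 1/16271 + 2011382/2230515 = 32729427037/36292709565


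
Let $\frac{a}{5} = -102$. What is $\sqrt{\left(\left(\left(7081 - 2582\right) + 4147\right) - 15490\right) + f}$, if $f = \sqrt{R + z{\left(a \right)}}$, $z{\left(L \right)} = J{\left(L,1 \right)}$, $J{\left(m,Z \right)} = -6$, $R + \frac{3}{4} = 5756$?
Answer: $\frac{\sqrt{-27376 + 2 \sqrt{22997}}}{2} \approx 82.269 i$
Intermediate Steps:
$a = -510$ ($a = 5 \left(-102\right) = -510$)
$R = \frac{23021}{4}$ ($R = - \frac{3}{4} + 5756 = \frac{23021}{4} \approx 5755.3$)
$z{\left(L \right)} = -6$
$f = \frac{\sqrt{22997}}{2}$ ($f = \sqrt{\frac{23021}{4} - 6} = \sqrt{\frac{22997}{4}} = \frac{\sqrt{22997}}{2} \approx 75.824$)
$\sqrt{\left(\left(\left(7081 - 2582\right) + 4147\right) - 15490\right) + f} = \sqrt{\left(\left(\left(7081 - 2582\right) + 4147\right) - 15490\right) + \frac{\sqrt{22997}}{2}} = \sqrt{\left(\left(4499 + 4147\right) - 15490\right) + \frac{\sqrt{22997}}{2}} = \sqrt{\left(8646 - 15490\right) + \frac{\sqrt{22997}}{2}} = \sqrt{-6844 + \frac{\sqrt{22997}}{2}}$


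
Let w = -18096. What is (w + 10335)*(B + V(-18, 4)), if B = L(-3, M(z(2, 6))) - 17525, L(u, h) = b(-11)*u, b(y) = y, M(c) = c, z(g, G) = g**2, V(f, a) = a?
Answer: 135724368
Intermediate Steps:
L(u, h) = -11*u
B = -17492 (B = -11*(-3) - 17525 = 33 - 17525 = -17492)
(w + 10335)*(B + V(-18, 4)) = (-18096 + 10335)*(-17492 + 4) = -7761*(-17488) = 135724368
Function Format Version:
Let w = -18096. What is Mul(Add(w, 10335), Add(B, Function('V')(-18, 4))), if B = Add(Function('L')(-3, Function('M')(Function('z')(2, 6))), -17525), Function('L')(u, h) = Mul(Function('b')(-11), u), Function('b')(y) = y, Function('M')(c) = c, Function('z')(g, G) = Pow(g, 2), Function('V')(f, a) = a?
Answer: 135724368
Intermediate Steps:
Function('L')(u, h) = Mul(-11, u)
B = -17492 (B = Add(Mul(-11, -3), -17525) = Add(33, -17525) = -17492)
Mul(Add(w, 10335), Add(B, Function('V')(-18, 4))) = Mul(Add(-18096, 10335), Add(-17492, 4)) = Mul(-7761, -17488) = 135724368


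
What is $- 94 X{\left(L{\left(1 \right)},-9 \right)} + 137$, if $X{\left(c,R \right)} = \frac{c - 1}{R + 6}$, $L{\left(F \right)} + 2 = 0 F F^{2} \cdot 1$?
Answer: $43$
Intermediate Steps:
$L{\left(F \right)} = -2$ ($L{\left(F \right)} = -2 + 0 F F^{2} \cdot 1 = -2 + 0 F^{3} \cdot 1 = -2 + 0 \cdot 1 = -2 + 0 = -2$)
$X{\left(c,R \right)} = \frac{-1 + c}{6 + R}$
$- 94 X{\left(L{\left(1 \right)},-9 \right)} + 137 = - 94 \frac{-1 - 2}{6 - 9} + 137 = - 94 \frac{1}{-3} \left(-3\right) + 137 = - 94 \left(\left(- \frac{1}{3}\right) \left(-3\right)\right) + 137 = \left(-94\right) 1 + 137 = -94 + 137 = 43$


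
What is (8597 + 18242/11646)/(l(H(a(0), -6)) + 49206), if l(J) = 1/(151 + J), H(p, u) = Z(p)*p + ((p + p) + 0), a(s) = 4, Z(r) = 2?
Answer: 8361598484/47849937669 ≈ 0.17475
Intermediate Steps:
H(p, u) = 4*p (H(p, u) = 2*p + ((p + p) + 0) = 2*p + (2*p + 0) = 2*p + 2*p = 4*p)
(8597 + 18242/11646)/(l(H(a(0), -6)) + 49206) = (8597 + 18242/11646)/(1/(151 + 4*4) + 49206) = (8597 + 18242*(1/11646))/(1/(151 + 16) + 49206) = (8597 + 9121/5823)/(1/167 + 49206) = 50069452/(5823*(1/167 + 49206)) = 50069452/(5823*(8217403/167)) = (50069452/5823)*(167/8217403) = 8361598484/47849937669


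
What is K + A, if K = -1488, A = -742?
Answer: -2230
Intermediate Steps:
K + A = -1488 - 742 = -2230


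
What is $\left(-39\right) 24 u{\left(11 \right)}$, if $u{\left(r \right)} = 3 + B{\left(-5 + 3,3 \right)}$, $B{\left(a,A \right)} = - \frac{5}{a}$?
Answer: $-5148$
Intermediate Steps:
$u{\left(r \right)} = \frac{11}{2}$ ($u{\left(r \right)} = 3 - \frac{5}{-5 + 3} = 3 - \frac{5}{-2} = 3 - - \frac{5}{2} = 3 + \frac{5}{2} = \frac{11}{2}$)
$\left(-39\right) 24 u{\left(11 \right)} = \left(-39\right) 24 \cdot \frac{11}{2} = \left(-936\right) \frac{11}{2} = -5148$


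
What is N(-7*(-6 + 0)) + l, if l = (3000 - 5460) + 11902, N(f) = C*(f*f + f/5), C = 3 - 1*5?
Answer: 29486/5 ≈ 5897.2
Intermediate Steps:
C = -2 (C = 3 - 5 = -2)
N(f) = -2*f² - 2*f/5 (N(f) = -2*(f*f + f/5) = -2*(f² + f*(⅕)) = -2*(f² + f/5) = -2*f² - 2*f/5)
l = 9442 (l = -2460 + 11902 = 9442)
N(-7*(-6 + 0)) + l = -2*(-7*(-6 + 0))*(1 + 5*(-7*(-6 + 0)))/5 + 9442 = -2*(-7*(-6))*(1 + 5*(-7*(-6)))/5 + 9442 = -⅖*42*(1 + 5*42) + 9442 = -⅖*42*(1 + 210) + 9442 = -⅖*42*211 + 9442 = -17724/5 + 9442 = 29486/5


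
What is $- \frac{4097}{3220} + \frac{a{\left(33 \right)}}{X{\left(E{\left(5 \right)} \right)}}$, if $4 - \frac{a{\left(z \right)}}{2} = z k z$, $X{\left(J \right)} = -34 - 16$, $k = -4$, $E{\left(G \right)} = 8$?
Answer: $- \frac{113133}{644} \approx -175.67$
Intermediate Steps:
$X{\left(J \right)} = -50$ ($X{\left(J \right)} = -34 - 16 = -50$)
$a{\left(z \right)} = 8 + 8 z^{2}$ ($a{\left(z \right)} = 8 - 2 z \left(-4\right) z = 8 - 2 - 4 z z = 8 - 2 \left(- 4 z^{2}\right) = 8 + 8 z^{2}$)
$- \frac{4097}{3220} + \frac{a{\left(33 \right)}}{X{\left(E{\left(5 \right)} \right)}} = - \frac{4097}{3220} + \frac{8 + 8 \cdot 33^{2}}{-50} = \left(-4097\right) \frac{1}{3220} + \left(8 + 8 \cdot 1089\right) \left(- \frac{1}{50}\right) = - \frac{4097}{3220} + \left(8 + 8712\right) \left(- \frac{1}{50}\right) = - \frac{4097}{3220} + 8720 \left(- \frac{1}{50}\right) = - \frac{4097}{3220} - \frac{872}{5} = - \frac{113133}{644}$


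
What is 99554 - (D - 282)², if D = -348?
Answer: -297346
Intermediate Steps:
99554 - (D - 282)² = 99554 - (-348 - 282)² = 99554 - 1*(-630)² = 99554 - 1*396900 = 99554 - 396900 = -297346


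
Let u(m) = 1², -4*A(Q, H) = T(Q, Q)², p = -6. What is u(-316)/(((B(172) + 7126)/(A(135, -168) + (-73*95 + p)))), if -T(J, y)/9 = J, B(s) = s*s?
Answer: -1503989/146840 ≈ -10.242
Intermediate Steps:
B(s) = s²
T(J, y) = -9*J
A(Q, H) = -81*Q²/4
u(m) = 1
u(-316)/(((B(172) + 7126)/(A(135, -168) + (-73*95 + p)))) = 1/((172² + 7126)/(-81/4*135² + (-73*95 - 6))) = 1/((29584 + 7126)/(-81/4*18225 + (-6935 - 6))) = 1/(36710/(-1476225/4 - 6941)) = 1/(36710/(-1503989/4)) = 1/(36710*(-4/1503989)) = 1/(-146840/1503989) = 1*(-1503989/146840) = -1503989/146840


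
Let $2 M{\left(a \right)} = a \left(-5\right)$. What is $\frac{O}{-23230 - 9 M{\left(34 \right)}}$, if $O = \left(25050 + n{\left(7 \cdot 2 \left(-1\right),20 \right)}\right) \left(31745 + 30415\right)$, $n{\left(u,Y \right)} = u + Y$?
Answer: $- \frac{311496192}{4493} \approx -69329.0$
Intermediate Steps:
$n{\left(u,Y \right)} = Y + u$
$M{\left(a \right)} = - \frac{5 a}{2}$ ($M{\left(a \right)} = \frac{a \left(-5\right)}{2} = \frac{\left(-5\right) a}{2} = - \frac{5 a}{2}$)
$O = 1557480960$ ($O = \left(25050 + \left(20 + 7 \cdot 2 \left(-1\right)\right)\right) \left(31745 + 30415\right) = \left(25050 + \left(20 + 14 \left(-1\right)\right)\right) 62160 = \left(25050 + \left(20 - 14\right)\right) 62160 = \left(25050 + 6\right) 62160 = 25056 \cdot 62160 = 1557480960$)
$\frac{O}{-23230 - 9 M{\left(34 \right)}} = \frac{1557480960}{-23230 - 9 \left(\left(- \frac{5}{2}\right) 34\right)} = \frac{1557480960}{-23230 - 9 \left(-85\right)} = \frac{1557480960}{-23230 - -765} = \frac{1557480960}{-23230 + 765} = \frac{1557480960}{-22465} = 1557480960 \left(- \frac{1}{22465}\right) = - \frac{311496192}{4493}$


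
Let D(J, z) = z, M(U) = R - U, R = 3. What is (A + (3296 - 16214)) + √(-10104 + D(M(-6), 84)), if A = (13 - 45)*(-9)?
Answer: -12630 + 2*I*√2505 ≈ -12630.0 + 100.1*I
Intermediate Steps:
M(U) = 3 - U
A = 288 (A = -32*(-9) = 288)
(A + (3296 - 16214)) + √(-10104 + D(M(-6), 84)) = (288 + (3296 - 16214)) + √(-10104 + 84) = (288 - 12918) + √(-10020) = -12630 + 2*I*√2505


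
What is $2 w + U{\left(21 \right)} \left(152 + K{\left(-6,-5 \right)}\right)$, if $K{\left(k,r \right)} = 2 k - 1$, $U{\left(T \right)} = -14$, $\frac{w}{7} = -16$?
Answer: $-2170$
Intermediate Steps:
$w = -112$ ($w = 7 \left(-16\right) = -112$)
$K{\left(k,r \right)} = -1 + 2 k$
$2 w + U{\left(21 \right)} \left(152 + K{\left(-6,-5 \right)}\right) = 2 \left(-112\right) - 14 \left(152 + \left(-1 + 2 \left(-6\right)\right)\right) = -224 - 14 \left(152 - 13\right) = -224 - 1946 = -2170$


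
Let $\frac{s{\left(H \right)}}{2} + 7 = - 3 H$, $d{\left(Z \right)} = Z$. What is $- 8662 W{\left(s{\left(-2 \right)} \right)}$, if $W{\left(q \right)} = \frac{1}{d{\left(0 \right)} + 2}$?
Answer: $-4331$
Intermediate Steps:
$s{\left(H \right)} = -14 - 6 H$ ($s{\left(H \right)} = -14 + 2 \left(- 3 H\right) = -14 - 6 H$)
$W{\left(q \right)} = \frac{1}{2}$ ($W{\left(q \right)} = \frac{1}{0 + 2} = \frac{1}{2}$)
$- 8662 W{\left(s{\left(-2 \right)} \right)} = - \frac{8662}{2} = \left(-1\right) 4331 = -4331$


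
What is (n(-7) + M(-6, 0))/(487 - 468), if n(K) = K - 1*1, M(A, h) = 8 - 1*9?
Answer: -9/19 ≈ -0.47368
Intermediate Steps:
M(A, h) = -1 (M(A, h) = 8 - 9 = -1)
n(K) = -1 + K (n(K) = K - 1 = -1 + K)
(n(-7) + M(-6, 0))/(487 - 468) = ((-1 - 7) - 1)/(487 - 468) = (-8 - 1)/19 = -9*1/19 = -9/19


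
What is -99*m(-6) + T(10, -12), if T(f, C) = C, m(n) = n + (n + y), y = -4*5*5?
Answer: 11076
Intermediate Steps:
y = -100 (y = -20*5 = -100)
m(n) = -100 + 2*n (m(n) = n + (n - 100) = n + (-100 + n) = -100 + 2*n)
-99*m(-6) + T(10, -12) = -99*(-100 + 2*(-6)) - 12 = -99*(-100 - 12) - 12 = -99*(-112) - 12 = 11088 - 12 = 11076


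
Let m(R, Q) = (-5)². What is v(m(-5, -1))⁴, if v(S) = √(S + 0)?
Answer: 625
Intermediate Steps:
m(R, Q) = 25
v(S) = √S
v(m(-5, -1))⁴ = (√25)⁴ = 5⁴ = 625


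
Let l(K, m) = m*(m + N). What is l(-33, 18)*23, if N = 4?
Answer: 9108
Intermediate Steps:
l(K, m) = m*(4 + m) (l(K, m) = m*(m + 4) = m*(4 + m))
l(-33, 18)*23 = (18*(4 + 18))*23 = (18*22)*23 = 396*23 = 9108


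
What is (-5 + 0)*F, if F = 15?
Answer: -75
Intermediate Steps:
(-5 + 0)*F = (-5 + 0)*15 = -5*15 = -75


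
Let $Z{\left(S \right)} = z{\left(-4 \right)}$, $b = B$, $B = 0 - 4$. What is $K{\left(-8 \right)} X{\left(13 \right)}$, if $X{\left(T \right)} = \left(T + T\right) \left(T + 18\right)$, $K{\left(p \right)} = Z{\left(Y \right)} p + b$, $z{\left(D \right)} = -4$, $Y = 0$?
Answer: $22568$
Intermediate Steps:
$B = -4$
$b = -4$
$Z{\left(S \right)} = -4$
$K{\left(p \right)} = -4 - 4 p$ ($K{\left(p \right)} = - 4 p - 4 = -4 - 4 p$)
$X{\left(T \right)} = 2 T \left(18 + T\right)$
$K{\left(-8 \right)} X{\left(13 \right)} = \left(-4 - -32\right) 2 \cdot 13 \left(18 + 13\right) = \left(-4 + 32\right) 2 \cdot 13 \cdot 31 = 28 \cdot 806 = 22568$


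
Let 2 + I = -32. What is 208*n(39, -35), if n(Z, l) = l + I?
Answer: -14352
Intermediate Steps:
I = -34 (I = -2 - 32 = -34)
n(Z, l) = -34 + l (n(Z, l) = l - 34 = -34 + l)
208*n(39, -35) = 208*(-34 - 35) = 208*(-69) = -14352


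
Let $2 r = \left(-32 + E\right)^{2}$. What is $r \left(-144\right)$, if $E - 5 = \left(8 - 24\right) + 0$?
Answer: $-133128$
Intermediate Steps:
$E = -11$ ($E = 5 + \left(\left(8 - 24\right) + 0\right) = 5 + \left(-16 + 0\right) = 5 - 16 = -11$)
$r = \frac{1849}{2}$ ($r = \frac{\left(-32 - 11\right)^{2}}{2} = \frac{\left(-43\right)^{2}}{2} = \frac{1}{2} \cdot 1849 = \frac{1849}{2} \approx 924.5$)
$r \left(-144\right) = \frac{1849}{2} \left(-144\right) = -133128$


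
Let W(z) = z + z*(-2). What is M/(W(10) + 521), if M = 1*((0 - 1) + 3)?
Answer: 2/511 ≈ 0.0039139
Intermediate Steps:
W(z) = -z (W(z) = z - 2*z = -z)
M = 2 (M = 1*(-1 + 3) = 1*2 = 2)
M/(W(10) + 521) = 2/(-1*10 + 521) = 2/(-10 + 521) = 2/511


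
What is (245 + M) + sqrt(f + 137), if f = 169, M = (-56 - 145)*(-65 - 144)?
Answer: 42254 + 3*sqrt(34) ≈ 42272.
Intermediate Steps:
M = 42009 (M = -201*(-209) = 42009)
(245 + M) + sqrt(f + 137) = (245 + 42009) + sqrt(169 + 137) = 42254 + sqrt(306) = 42254 + 3*sqrt(34)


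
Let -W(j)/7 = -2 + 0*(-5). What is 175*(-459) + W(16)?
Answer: -80311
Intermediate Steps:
W(j) = 14 (W(j) = -7*(-2 + 0*(-5)) = -7*(-2 + 0) = -7*(-2) = 14)
175*(-459) + W(16) = 175*(-459) + 14 = -80325 + 14 = -80311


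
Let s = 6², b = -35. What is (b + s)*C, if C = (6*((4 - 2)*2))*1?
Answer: 24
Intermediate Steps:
s = 36
C = 24 (C = (6*(2*2))*1 = (6*4)*1 = 24*1 = 24)
(b + s)*C = (-35 + 36)*24 = 1*24 = 24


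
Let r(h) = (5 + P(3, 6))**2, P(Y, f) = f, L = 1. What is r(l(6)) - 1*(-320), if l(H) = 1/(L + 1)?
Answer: 441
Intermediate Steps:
l(H) = 1/2 (l(H) = 1/(1 + 1) = 1/2)
r(h) = 121 (r(h) = (5 + 6)**2 = 11**2 = 121)
r(l(6)) - 1*(-320) = 121 - 1*(-320) = 121 + 320 = 441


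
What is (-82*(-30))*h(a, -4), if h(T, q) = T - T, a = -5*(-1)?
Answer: 0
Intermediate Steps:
a = 5
h(T, q) = 0
(-82*(-30))*h(a, -4) = -82*(-30)*0 = 2460*0 = 0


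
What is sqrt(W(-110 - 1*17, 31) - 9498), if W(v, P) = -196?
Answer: I*sqrt(9694) ≈ 98.458*I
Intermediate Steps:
sqrt(W(-110 - 1*17, 31) - 9498) = sqrt(-196 - 9498) = sqrt(-9694) = I*sqrt(9694)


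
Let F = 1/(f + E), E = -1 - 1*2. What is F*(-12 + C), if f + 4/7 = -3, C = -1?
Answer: 91/46 ≈ 1.9783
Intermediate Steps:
f = -25/7 (f = -4/7 - 3 = -25/7 ≈ -3.5714)
E = -3 (E = -1 - 2 = -3)
F = -7/46 (F = 1/(-25/7 - 3) = 1/(-46/7) = -7/46 ≈ -0.15217)
F*(-12 + C) = -7*(-12 - 1)/46 = -7/46*(-13) = 91/46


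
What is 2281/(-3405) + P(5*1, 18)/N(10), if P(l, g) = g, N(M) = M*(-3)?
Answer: -4324/3405 ≈ -1.2699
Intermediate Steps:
N(M) = -3*M
2281/(-3405) + P(5*1, 18)/N(10) = 2281/(-3405) + 18/((-3*10)) = 2281*(-1/3405) + 18/(-30) = -2281/3405 + 18*(-1/30) = -2281/3405 - ⅗ = -4324/3405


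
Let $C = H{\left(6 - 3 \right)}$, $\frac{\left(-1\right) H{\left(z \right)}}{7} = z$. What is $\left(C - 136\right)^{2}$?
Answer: $24649$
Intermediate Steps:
$H{\left(z \right)} = - 7 z$
$C = -21$ ($C = - 7 \left(6 - 3\right) = \left(-7\right) 3 = -21$)
$\left(C - 136\right)^{2} = \left(-21 - 136\right)^{2} = \left(-157\right)^{2} = 24649$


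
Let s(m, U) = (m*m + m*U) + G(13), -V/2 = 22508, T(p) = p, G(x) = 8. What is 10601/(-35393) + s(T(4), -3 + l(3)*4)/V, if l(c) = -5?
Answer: -6982469/23430166 ≈ -0.29801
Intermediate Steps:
V = -45016 (V = -2*22508 = -45016)
s(m, U) = 8 + m² + U*m (s(m, U) = (m*m + m*U) + 8 = (m² + U*m) + 8 = 8 + m² + U*m)
10601/(-35393) + s(T(4), -3 + l(3)*4)/V = 10601/(-35393) + (8 + 4² + (-3 - 5*4)*4)/(-45016) = 10601*(-1/35393) + (8 + 16 + (-3 - 20)*4)*(-1/45016) = -10601/35393 + (8 + 16 - 23*4)*(-1/45016) = -10601/35393 + (8 + 16 - 92)*(-1/45016) = -10601/35393 - 68*(-1/45016) = -10601/35393 + 1/662 = -6982469/23430166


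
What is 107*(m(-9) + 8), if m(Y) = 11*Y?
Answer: -9737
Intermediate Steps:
107*(m(-9) + 8) = 107*(11*(-9) + 8) = 107*(-99 + 8) = 107*(-91) = -9737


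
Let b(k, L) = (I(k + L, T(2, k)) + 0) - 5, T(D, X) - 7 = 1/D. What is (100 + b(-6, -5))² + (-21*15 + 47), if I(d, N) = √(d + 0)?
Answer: 8746 + 190*I*√11 ≈ 8746.0 + 630.16*I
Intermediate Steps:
T(D, X) = 7 + 1/D
I(d, N) = √d
b(k, L) = -5 + √(L + k) (b(k, L) = (√(k + L) + 0) - 5 = (√(L + k) + 0) - 5 = √(L + k) - 5 = -5 + √(L + k))
(100 + b(-6, -5))² + (-21*15 + 47) = (100 + (-5 + √(-5 - 6)))² + (-21*15 + 47) = (100 + (-5 + √(-11)))² + (-315 + 47) = (100 + (-5 + I*√11))² - 268 = (95 + I*√11)² - 268 = -268 + (95 + I*√11)²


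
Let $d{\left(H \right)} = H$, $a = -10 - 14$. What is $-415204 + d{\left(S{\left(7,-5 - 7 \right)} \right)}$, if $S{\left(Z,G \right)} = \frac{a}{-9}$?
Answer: $- \frac{1245604}{3} \approx -4.152 \cdot 10^{5}$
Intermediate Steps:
$a = -24$ ($a = -10 - 14 = -24$)
$S{\left(Z,G \right)} = \frac{8}{3}$ ($S{\left(Z,G \right)} = - \frac{24}{-9} = \left(-24\right) \left(- \frac{1}{9}\right) = \frac{8}{3}$)
$-415204 + d{\left(S{\left(7,-5 - 7 \right)} \right)} = -415204 + \frac{8}{3} = - \frac{1245604}{3}$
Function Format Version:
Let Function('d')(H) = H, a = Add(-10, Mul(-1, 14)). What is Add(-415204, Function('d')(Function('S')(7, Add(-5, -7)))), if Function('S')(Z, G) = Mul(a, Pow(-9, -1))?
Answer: Rational(-1245604, 3) ≈ -4.1520e+5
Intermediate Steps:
a = -24 (a = Add(-10, -14) = -24)
Function('S')(Z, G) = Rational(8, 3) (Function('S')(Z, G) = Mul(-24, Pow(-9, -1)) = Mul(-24, Rational(-1, 9)) = Rational(8, 3))
Add(-415204, Function('d')(Function('S')(7, Add(-5, -7)))) = Add(-415204, Rational(8, 3)) = Rational(-1245604, 3)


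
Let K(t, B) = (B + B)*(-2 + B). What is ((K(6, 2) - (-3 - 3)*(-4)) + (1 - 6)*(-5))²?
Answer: 1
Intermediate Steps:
K(t, B) = 2*B*(-2 + B) (K(t, B) = (2*B)*(-2 + B) = 2*B*(-2 + B))
((K(6, 2) - (-3 - 3)*(-4)) + (1 - 6)*(-5))² = ((2*2*(-2 + 2) - (-3 - 3)*(-4)) + (1 - 6)*(-5))² = ((2*2*0 - (-6)*(-4)) - 5*(-5))² = ((0 - 1*24) + 25)² = ((0 - 24) + 25)² = (-24 + 25)² = 1² = 1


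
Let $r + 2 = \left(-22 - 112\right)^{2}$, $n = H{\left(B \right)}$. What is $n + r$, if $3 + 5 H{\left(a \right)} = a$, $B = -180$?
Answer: $\frac{89587}{5} \approx 17917.0$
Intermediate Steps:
$H{\left(a \right)} = - \frac{3}{5} + \frac{a}{5}$
$n = - \frac{183}{5}$ ($n = - \frac{3}{5} + \frac{1}{5} \left(-180\right) = - \frac{3}{5} - 36 = - \frac{183}{5} \approx -36.6$)
$r = 17954$ ($r = -2 + \left(-22 - 112\right)^{2} = -2 + \left(-134\right)^{2} = -2 + 17956 = 17954$)
$n + r = - \frac{183}{5} + 17954 = \frac{89587}{5}$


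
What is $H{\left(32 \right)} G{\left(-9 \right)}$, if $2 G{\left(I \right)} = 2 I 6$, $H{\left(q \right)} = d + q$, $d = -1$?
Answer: $-1674$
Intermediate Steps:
$H{\left(q \right)} = -1 + q$
$G{\left(I \right)} = 6 I$ ($G{\left(I \right)} = \frac{2 I 6}{2} = \frac{12 I}{2} = 6 I$)
$H{\left(32 \right)} G{\left(-9 \right)} = \left(-1 + 32\right) 6 \left(-9\right) = 31 \left(-54\right) = -1674$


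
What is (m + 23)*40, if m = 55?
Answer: 3120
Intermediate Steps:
(m + 23)*40 = (55 + 23)*40 = 78*40 = 3120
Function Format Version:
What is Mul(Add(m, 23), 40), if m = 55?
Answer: 3120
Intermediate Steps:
Mul(Add(m, 23), 40) = Mul(Add(55, 23), 40) = Mul(78, 40) = 3120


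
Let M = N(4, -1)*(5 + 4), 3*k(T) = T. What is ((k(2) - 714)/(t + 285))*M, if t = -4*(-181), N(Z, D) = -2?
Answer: 12840/1009 ≈ 12.725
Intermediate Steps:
t = 724
k(T) = T/3
M = -18 (M = -2*(5 + 4) = -2*9 = -18)
((k(2) - 714)/(t + 285))*M = (((⅓)*2 - 714)/(724 + 285))*(-18) = ((⅔ - 714)/1009)*(-18) = -2140/3*1/1009*(-18) = -2140/3027*(-18) = 12840/1009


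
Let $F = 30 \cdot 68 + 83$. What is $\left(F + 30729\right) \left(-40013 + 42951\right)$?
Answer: $96519176$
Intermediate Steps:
$F = 2123$ ($F = 2040 + 83 = 2123$)
$\left(F + 30729\right) \left(-40013 + 42951\right) = \left(2123 + 30729\right) \left(-40013 + 42951\right) = 32852 \cdot 2938 = 96519176$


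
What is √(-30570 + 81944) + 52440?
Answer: 52440 + √51374 ≈ 52667.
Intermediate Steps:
√(-30570 + 81944) + 52440 = √51374 + 52440 = 52440 + √51374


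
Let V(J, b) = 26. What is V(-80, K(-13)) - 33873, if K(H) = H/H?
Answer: -33847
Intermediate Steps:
K(H) = 1
V(-80, K(-13)) - 33873 = 26 - 33873 = -33847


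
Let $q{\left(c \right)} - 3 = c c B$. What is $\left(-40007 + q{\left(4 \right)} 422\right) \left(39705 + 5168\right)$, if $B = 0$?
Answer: $-1738424893$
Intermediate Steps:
$q{\left(c \right)} = 3$ ($q{\left(c \right)} = 3 + c c 0 = 3 + c^{2} \cdot 0 = 3 + 0 = 3$)
$\left(-40007 + q{\left(4 \right)} 422\right) \left(39705 + 5168\right) = \left(-40007 + 3 \cdot 422\right) \left(39705 + 5168\right) = \left(-40007 + 1266\right) 44873 = \left(-38741\right) 44873 = -1738424893$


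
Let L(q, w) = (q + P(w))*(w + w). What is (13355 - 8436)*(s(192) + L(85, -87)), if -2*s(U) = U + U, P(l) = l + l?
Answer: 75231186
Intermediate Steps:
P(l) = 2*l
L(q, w) = 2*w*(q + 2*w) (L(q, w) = (q + 2*w)*(w + w) = (q + 2*w)*(2*w) = 2*w*(q + 2*w))
s(U) = -U (s(U) = -(U + U)/2 = -U)
(13355 - 8436)*(s(192) + L(85, -87)) = (13355 - 8436)*(-1*192 + 2*(-87)*(85 + 2*(-87))) = 4919*(-192 + 2*(-87)*(85 - 174)) = 4919*(-192 + 2*(-87)*(-89)) = 4919*(-192 + 15486) = 4919*15294 = 75231186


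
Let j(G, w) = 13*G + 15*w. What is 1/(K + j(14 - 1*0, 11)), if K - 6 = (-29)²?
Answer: 1/1194 ≈ 0.00083752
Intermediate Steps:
K = 847 (K = 6 + (-29)² = 6 + 841 = 847)
1/(K + j(14 - 1*0, 11)) = 1/(847 + (13*(14 - 1*0) + 15*11)) = 1/(847 + (13*(14 + 0) + 165)) = 1/(847 + (13*14 + 165)) = 1/(847 + (182 + 165)) = 1/(847 + 347) = 1/1194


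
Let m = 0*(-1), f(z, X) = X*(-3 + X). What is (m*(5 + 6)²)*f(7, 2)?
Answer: 0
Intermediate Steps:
m = 0
(m*(5 + 6)²)*f(7, 2) = (0*(5 + 6)²)*(2*(-3 + 2)) = (0*11²)*(2*(-1)) = (0*121)*(-2) = 0*(-2) = 0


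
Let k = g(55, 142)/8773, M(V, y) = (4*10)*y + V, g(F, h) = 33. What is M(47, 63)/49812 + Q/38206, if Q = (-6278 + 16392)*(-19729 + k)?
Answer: -6228417655346069/1192574844804 ≈ -5222.7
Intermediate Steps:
M(V, y) = V + 40*y (M(V, y) = 40*y + V = V + 40*y)
k = 33/8773 ≈ 0.0037615
Q = -1750556243176/8773 (Q = (-6278 + 16392)*(-19729 + 33/8773) = 10114*(-173082484/8773) = -1750556243176/8773 ≈ -1.9954e+8)
M(47, 63)/49812 + Q/38206 = (47 + 40*63)/49812 - 1750556243176/8773/38206 = (47 + 2520)*(1/49812) - 1750556243176/8773*1/38206 = 2567*(1/49812) - 875278121588/167590619 = 2567/49812 - 875278121588/167590619 = -6228417655346069/1192574844804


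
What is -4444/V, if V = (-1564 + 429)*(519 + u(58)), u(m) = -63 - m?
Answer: 2222/225865 ≈ 0.0098377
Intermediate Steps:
V = -451730 (V = (-1564 + 429)*(519 + (-63 - 1*58)) = -1135*(519 + (-63 - 58)) = -1135*(519 - 121) = -1135*398 = -451730)
-4444/V = -4444/(-451730) = -4444*(-1/451730) = 2222/225865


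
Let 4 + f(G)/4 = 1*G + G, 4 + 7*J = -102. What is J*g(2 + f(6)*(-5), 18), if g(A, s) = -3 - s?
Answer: 318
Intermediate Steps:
J = -106/7 (J = -4/7 + (1/7)*(-102) = -4/7 - 102/7 = -106/7 ≈ -15.143)
f(G) = -16 + 8*G (f(G) = -16 + 4*(1*G + G) = -16 + 4*(G + G) = -16 + 4*(2*G) = -16 + 8*G)
J*g(2 + f(6)*(-5), 18) = -106*(-3 - 1*18)/7 = -106*(-3 - 18)/7 = -106/7*(-21) = 318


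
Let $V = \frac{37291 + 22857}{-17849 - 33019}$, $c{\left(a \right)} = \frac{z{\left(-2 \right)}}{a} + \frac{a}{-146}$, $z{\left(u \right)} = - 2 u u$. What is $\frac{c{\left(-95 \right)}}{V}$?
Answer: $- \frac{129624381}{208563190} \approx -0.62151$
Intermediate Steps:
$z{\left(u \right)} = - 2 u^{2}$
$c{\left(a \right)} = - \frac{8}{a} - \frac{a}{146}$ ($c{\left(a \right)} = \frac{\left(-2\right) \left(-2\right)^{2}}{a} + \frac{a}{-146} = \frac{\left(-2\right) 4}{a} + a \left(- \frac{1}{146}\right) = - \frac{8}{a} - \frac{a}{146}$)
$V = - \frac{15037}{12717}$ ($V = \frac{60148}{-50868} = 60148 \left(- \frac{1}{50868}\right) = - \frac{15037}{12717} \approx -1.1824$)
$\frac{c{\left(-95 \right)}}{V} = \frac{- \frac{8}{-95} - - \frac{95}{146}}{- \frac{15037}{12717}} = \left(\left(-8\right) \left(- \frac{1}{95}\right) + \frac{95}{146}\right) \left(- \frac{12717}{15037}\right) = \left(\frac{8}{95} + \frac{95}{146}\right) \left(- \frac{12717}{15037}\right) = \frac{10193}{13870} \left(- \frac{12717}{15037}\right) = - \frac{129624381}{208563190}$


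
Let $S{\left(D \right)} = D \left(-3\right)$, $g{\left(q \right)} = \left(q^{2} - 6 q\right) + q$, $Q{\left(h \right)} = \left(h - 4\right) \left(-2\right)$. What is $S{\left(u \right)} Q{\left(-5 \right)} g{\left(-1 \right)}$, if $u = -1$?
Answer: $324$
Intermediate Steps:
$Q{\left(h \right)} = 8 - 2 h$ ($Q{\left(h \right)} = \left(-4 + h\right) \left(-2\right) = 8 - 2 h$)
$g{\left(q \right)} = q^{2} - 5 q$
$S{\left(D \right)} = - 3 D$
$S{\left(u \right)} Q{\left(-5 \right)} g{\left(-1 \right)} = \left(-3\right) \left(-1\right) \left(8 - -10\right) \left(- (-5 - 1)\right) = 3 \left(8 + 10\right) \left(\left(-1\right) \left(-6\right)\right) = 3 \cdot 18 \cdot 6 = 54 \cdot 6 = 324$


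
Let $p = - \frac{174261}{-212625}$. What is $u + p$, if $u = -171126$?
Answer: $- \frac{12128497163}{70875} \approx -1.7113 \cdot 10^{5}$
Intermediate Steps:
$p = \frac{58087}{70875}$ ($p = \left(-174261\right) \left(- \frac{1}{212625}\right) = \frac{58087}{70875} \approx 0.81957$)
$u + p = -171126 + \frac{58087}{70875} = - \frac{12128497163}{70875}$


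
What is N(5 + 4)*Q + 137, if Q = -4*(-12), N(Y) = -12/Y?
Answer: 73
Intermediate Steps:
Q = 48
N(5 + 4)*Q + 137 = -12/(5 + 4)*48 + 137 = -12/9*48 + 137 = -12*⅑*48 + 137 = -4/3*48 + 137 = -64 + 137 = 73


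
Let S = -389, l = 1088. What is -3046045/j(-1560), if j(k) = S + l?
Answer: -3046045/699 ≈ -4357.7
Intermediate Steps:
j(k) = 699 (j(k) = -389 + 1088 = 699)
-3046045/j(-1560) = -3046045/699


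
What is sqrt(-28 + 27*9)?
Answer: sqrt(215) ≈ 14.663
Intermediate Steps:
sqrt(-28 + 27*9) = sqrt(-28 + 243) = sqrt(215)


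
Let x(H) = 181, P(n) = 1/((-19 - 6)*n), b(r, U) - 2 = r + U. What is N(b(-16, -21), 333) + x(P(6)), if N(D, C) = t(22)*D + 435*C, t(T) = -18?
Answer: 145666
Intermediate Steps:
b(r, U) = 2 + U + r (b(r, U) = 2 + (r + U) = 2 + (U + r) = 2 + U + r)
P(n) = -1/(25*n) (P(n) = 1/((-25)*n) = -1/(25*n))
N(D, C) = -18*D + 435*C
N(b(-16, -21), 333) + x(P(6)) = (-18*(2 - 21 - 16) + 435*333) + 181 = (-18*(-35) + 144855) + 181 = (630 + 144855) + 181 = 145485 + 181 = 145666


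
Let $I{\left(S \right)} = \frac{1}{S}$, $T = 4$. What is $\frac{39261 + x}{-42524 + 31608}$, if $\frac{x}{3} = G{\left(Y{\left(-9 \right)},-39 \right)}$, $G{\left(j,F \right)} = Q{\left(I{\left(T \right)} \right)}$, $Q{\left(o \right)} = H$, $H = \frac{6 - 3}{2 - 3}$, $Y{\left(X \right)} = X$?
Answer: $- \frac{9813}{2729} \approx -3.5958$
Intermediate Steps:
$H = -3$ ($H = \frac{3}{-1} = 3 \left(-1\right) = -3$)
$Q{\left(o \right)} = -3$
$G{\left(j,F \right)} = -3$
$x = -9$ ($x = 3 \left(-3\right) = -9$)
$\frac{39261 + x}{-42524 + 31608} = \frac{39261 - 9}{-42524 + 31608} = \frac{39252}{-10916} = 39252 \left(- \frac{1}{10916}\right) = - \frac{9813}{2729}$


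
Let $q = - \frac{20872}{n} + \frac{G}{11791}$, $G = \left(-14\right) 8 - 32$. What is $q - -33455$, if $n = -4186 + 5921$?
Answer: $\frac{684155463583}{20457385} \approx 33443.0$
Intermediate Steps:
$n = 1735$
$G = -144$ ($G = -112 - 32 = -144$)
$q = - \frac{246351592}{20457385}$ ($q = - \frac{20872}{1735} - \frac{144}{11791} = - \frac{246351592}{20457385} \approx -12.042$)
$q - -33455 = - \frac{246351592}{20457385} - -33455 = - \frac{246351592}{20457385} + 33455 = \frac{684155463583}{20457385}$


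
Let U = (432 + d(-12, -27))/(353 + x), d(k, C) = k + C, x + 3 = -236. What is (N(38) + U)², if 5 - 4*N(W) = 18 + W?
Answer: 499849/5776 ≈ 86.539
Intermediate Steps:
x = -239 (x = -3 - 236 = -239)
d(k, C) = C + k
N(W) = -13/4 - W/4 (N(W) = 5/4 - (18 + W)/4 = 5/4 + (-9/2 - W/4) = -13/4 - W/4)
U = 131/38 (U = (432 + (-27 - 12))/(353 - 239) = (432 - 39)/114 = 393*(1/114) = 131/38 ≈ 3.4474)
(N(38) + U)² = ((-13/4 - ¼*38) + 131/38)² = ((-13/4 - 19/2) + 131/38)² = (-51/4 + 131/38)² = (-707/76)² = 499849/5776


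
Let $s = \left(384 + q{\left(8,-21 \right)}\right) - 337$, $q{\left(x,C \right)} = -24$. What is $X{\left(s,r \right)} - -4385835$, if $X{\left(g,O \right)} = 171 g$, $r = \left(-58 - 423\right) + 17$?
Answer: $4389768$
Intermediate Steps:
$s = 23$ ($s = \left(384 - 24\right) - 337 = 360 - 337 = 23$)
$r = -464$ ($r = -481 + 17 = -464$)
$X{\left(s,r \right)} - -4385835 = 171 \cdot 23 - -4385835 = 3933 + 4385835 = 4389768$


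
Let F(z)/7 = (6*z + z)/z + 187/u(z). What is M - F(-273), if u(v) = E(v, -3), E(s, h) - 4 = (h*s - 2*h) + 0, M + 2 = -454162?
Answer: -376543886/829 ≈ -4.5421e+5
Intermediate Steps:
M = -454164 (M = -2 - 454162 = -454164)
E(s, h) = 4 - 2*h + h*s (E(s, h) = 4 + ((h*s - 2*h) + 0) = 4 + ((-2*h + h*s) + 0) = 4 + (-2*h + h*s) = 4 - 2*h + h*s)
u(v) = 10 - 3*v (u(v) = 4 - 2*(-3) - 3*v = 4 + 6 - 3*v = 10 - 3*v)
F(z) = 49 + 1309/(10 - 3*z) (F(z) = 7*((6*z + z)/z + 187/(10 - 3*z)) = 7*((7*z)/z + 187/(10 - 3*z)) = 7*(7 + 187/(10 - 3*z)) = 49 + 1309/(10 - 3*z))
M - F(-273) = -454164 - 7*(-257 + 21*(-273))/(-10 + 3*(-273)) = -454164 - 7*(-257 - 5733)/(-10 - 819) = -454164 - 7*(-5990)/(-829) = -454164 - 7*(-1)*(-5990)/829 = -454164 - 1*41930/829 = -454164 - 41930/829 = -376543886/829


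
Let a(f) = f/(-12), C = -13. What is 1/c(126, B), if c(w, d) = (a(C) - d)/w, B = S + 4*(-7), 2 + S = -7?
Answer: 1512/457 ≈ 3.3085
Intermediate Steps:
a(f) = -f/12 (a(f) = f*(-1/12) = -f/12)
S = -9 (S = -2 - 7 = -9)
B = -37 (B = -9 + 4*(-7) = -9 - 28 = -37)
c(w, d) = (13/12 - d)/w (c(w, d) = (-1/12*(-13) - d)/w = (13/12 - d)/w)
1/c(126, B) = 1/((13/12 - 1*(-37))/126) = 1/((13/12 + 37)/126) = 1/((1/126)*(457/12)) = 1/(457/1512) = 1512/457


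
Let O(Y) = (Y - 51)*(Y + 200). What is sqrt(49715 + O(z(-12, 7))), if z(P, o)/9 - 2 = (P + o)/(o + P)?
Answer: sqrt(44267) ≈ 210.40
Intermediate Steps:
z(P, o) = 27 (z(P, o) = 18 + 9*((P + o)/(o + P)) = 18 + 9*((P + o)/(P + o)) = 18 + 9*1 = 18 + 9 = 27)
O(Y) = (-51 + Y)*(200 + Y)
sqrt(49715 + O(z(-12, 7))) = sqrt(49715 + (-10200 + 27**2 + 149*27)) = sqrt(49715 + (-10200 + 729 + 4023)) = sqrt(49715 - 5448) = sqrt(44267)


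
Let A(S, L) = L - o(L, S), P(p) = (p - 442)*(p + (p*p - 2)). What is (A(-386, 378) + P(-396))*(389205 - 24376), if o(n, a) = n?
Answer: -47821159273436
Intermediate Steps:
P(p) = (-442 + p)*(-2 + p + p²) (P(p) = (-442 + p)*(p + (p² - 2)) = (-442 + p)*(p + (-2 + p²)) = (-442 + p)*(-2 + p + p²))
A(S, L) = 0 (A(S, L) = L - L = 0)
(A(-386, 378) + P(-396))*(389205 - 24376) = (0 + (884 + (-396)³ - 444*(-396) - 441*(-396)²))*(389205 - 24376) = (0 + (884 - 62099136 + 175824 - 441*156816))*364829 = (0 + (884 - 62099136 + 175824 - 69155856))*364829 = (0 - 131078284)*364829 = -131078284*364829 = -47821159273436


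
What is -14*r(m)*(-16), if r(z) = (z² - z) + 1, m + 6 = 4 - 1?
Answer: 2912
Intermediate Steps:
m = -3 (m = -6 + (4 - 1) = -6 + 3 = -3)
r(z) = 1 + z² - z
-14*r(m)*(-16) = -14*(1 + (-3)² - 1*(-3))*(-16) = -14*(1 + 9 + 3)*(-16) = -14*13*(-16) = -182*(-16) = 2912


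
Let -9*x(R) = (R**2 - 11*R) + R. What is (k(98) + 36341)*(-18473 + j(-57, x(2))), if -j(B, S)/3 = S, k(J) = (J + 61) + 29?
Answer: -2024985115/3 ≈ -6.7500e+8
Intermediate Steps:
x(R) = -R**2/9 + 10*R/9 (x(R) = -((R**2 - 11*R) + R)/9 = -(R**2 - 10*R)/9 = -R**2/9 + 10*R/9)
k(J) = 90 + J (k(J) = (61 + J) + 29 = 90 + J)
j(B, S) = -3*S
(k(98) + 36341)*(-18473 + j(-57, x(2))) = ((90 + 98) + 36341)*(-18473 - 2*(10 - 1*2)/3) = (188 + 36341)*(-18473 - 2*(10 - 2)/3) = 36529*(-18473 - 2*8/3) = 36529*(-18473 - 3*16/9) = 36529*(-18473 - 16/3) = 36529*(-55435/3) = -2024985115/3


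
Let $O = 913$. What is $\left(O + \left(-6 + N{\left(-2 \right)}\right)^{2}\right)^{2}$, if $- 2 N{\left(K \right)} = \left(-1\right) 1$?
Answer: $\frac{14235529}{16} \approx 8.8972 \cdot 10^{5}$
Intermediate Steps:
$N{\left(K \right)} = \frac{1}{2}$ ($N{\left(K \right)} = - \frac{\left(-1\right) 1}{2} = \left(- \frac{1}{2}\right) \left(-1\right) = \frac{1}{2}$)
$\left(O + \left(-6 + N{\left(-2 \right)}\right)^{2}\right)^{2} = \left(913 + \left(-6 + \frac{1}{2}\right)^{2}\right)^{2} = \left(913 + \left(- \frac{11}{2}\right)^{2}\right)^{2} = \left(913 + \frac{121}{4}\right)^{2} = \left(\frac{3773}{4}\right)^{2} = \frac{14235529}{16}$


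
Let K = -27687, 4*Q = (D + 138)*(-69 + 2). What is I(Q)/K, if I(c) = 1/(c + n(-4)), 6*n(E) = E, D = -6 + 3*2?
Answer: 2/128033917 ≈ 1.5621e-8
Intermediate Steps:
D = 0 (D = -6 + 6 = 0)
Q = -4623/2 (Q = ((0 + 138)*(-69 + 2))/4 = (138*(-67))/4 = (1/4)*(-9246) = -4623/2 ≈ -2311.5)
n(E) = E/6
I(c) = 1/(-2/3 + c) (I(c) = 1/(c + (1/6)*(-4)) = 1/(c - 2/3) = 1/(-2/3 + c))
I(Q)/K = (3/(-2 + 3*(-4623/2)))/(-27687) = (3/(-2 - 13869/2))*(-1/27687) = (3/(-13873/2))*(-1/27687) = (3*(-2/13873))*(-1/27687) = -6/13873*(-1/27687) = 2/128033917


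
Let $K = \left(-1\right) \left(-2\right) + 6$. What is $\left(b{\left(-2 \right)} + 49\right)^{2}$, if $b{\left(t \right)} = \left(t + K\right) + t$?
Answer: $2809$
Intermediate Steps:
$K = 8$ ($K = 2 + 6 = 8$)
$b{\left(t \right)} = 8 + 2 t$ ($b{\left(t \right)} = \left(t + 8\right) + t = \left(8 + t\right) + t = 8 + 2 t$)
$\left(b{\left(-2 \right)} + 49\right)^{2} = \left(\left(8 + 2 \left(-2\right)\right) + 49\right)^{2} = \left(\left(8 - 4\right) + 49\right)^{2} = \left(4 + 49\right)^{2} = 53^{2} = 2809$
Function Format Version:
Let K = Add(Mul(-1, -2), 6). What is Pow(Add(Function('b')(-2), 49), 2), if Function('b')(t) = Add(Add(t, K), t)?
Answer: 2809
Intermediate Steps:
K = 8 (K = Add(2, 6) = 8)
Function('b')(t) = Add(8, Mul(2, t)) (Function('b')(t) = Add(Add(t, 8), t) = Add(Add(8, t), t) = Add(8, Mul(2, t)))
Pow(Add(Function('b')(-2), 49), 2) = Pow(Add(Add(8, Mul(2, -2)), 49), 2) = Pow(Add(Add(8, -4), 49), 2) = Pow(Add(4, 49), 2) = Pow(53, 2) = 2809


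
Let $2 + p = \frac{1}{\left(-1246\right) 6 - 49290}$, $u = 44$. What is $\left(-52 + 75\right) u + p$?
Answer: $\frac{57333659}{56766} \approx 1010.0$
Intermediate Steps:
$p = - \frac{113533}{56766}$ ($p = -2 + \frac{1}{\left(-1246\right) 6 - 49290} = -2 + \frac{1}{-7476 - 49290} = -2 + \frac{1}{-56766} = -2 - \frac{1}{56766} = - \frac{113533}{56766} \approx -2.0$)
$\left(-52 + 75\right) u + p = \left(-52 + 75\right) 44 - \frac{113533}{56766} = 23 \cdot 44 - \frac{113533}{56766} = 1012 - \frac{113533}{56766} = \frac{57333659}{56766}$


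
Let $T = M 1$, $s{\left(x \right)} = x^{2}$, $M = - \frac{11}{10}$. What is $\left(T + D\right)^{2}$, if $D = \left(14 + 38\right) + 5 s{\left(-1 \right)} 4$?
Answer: $\frac{502681}{100} \approx 5026.8$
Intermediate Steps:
$M = - \frac{11}{10}$ ($M = \left(-11\right) \frac{1}{10} = - \frac{11}{10} \approx -1.1$)
$T = - \frac{11}{10}$ ($T = \left(- \frac{11}{10}\right) 1 = - \frac{11}{10} \approx -1.1$)
$D = 72$ ($D = \left(14 + 38\right) + 5 \left(-1\right)^{2} \cdot 4 = 52 + 5 \cdot 1 \cdot 4 = 52 + 5 \cdot 4 = 52 + 20 = 72$)
$\left(T + D\right)^{2} = \left(- \frac{11}{10} + 72\right)^{2} = \left(\frac{709}{10}\right)^{2} = \frac{502681}{100}$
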